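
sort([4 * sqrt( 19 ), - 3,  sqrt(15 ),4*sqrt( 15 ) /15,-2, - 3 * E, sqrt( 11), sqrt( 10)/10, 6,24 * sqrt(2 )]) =[ - 3 * E,-3, - 2, sqrt(10 )/10,4 * sqrt (15)/15, sqrt( 11 ), sqrt(15 ), 6, 4 * sqrt( 19), 24 * sqrt( 2 )]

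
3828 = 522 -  - 3306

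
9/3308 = 9/3308 = 0.00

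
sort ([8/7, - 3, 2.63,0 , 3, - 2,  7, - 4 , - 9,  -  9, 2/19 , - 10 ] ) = [-10, - 9 , - 9, - 4, - 3, - 2, 0, 2/19,8/7, 2.63, 3,7] 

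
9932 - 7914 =2018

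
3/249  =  1/83= 0.01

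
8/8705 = 8/8705 = 0.00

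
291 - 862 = - 571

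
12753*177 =2257281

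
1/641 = 1/641 = 0.00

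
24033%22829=1204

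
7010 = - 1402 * (-5) 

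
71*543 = 38553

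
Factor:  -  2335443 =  - 3^1*11^1 * 17^1*23^1*181^1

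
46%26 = 20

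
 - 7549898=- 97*77834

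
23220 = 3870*6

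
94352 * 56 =5283712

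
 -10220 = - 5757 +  - 4463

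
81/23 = 81/23 = 3.52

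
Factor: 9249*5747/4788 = 2531143/228 =2^( - 2)*3^(- 1) * 19^( - 1)*821^1*3083^1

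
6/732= 1/122 =0.01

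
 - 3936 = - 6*656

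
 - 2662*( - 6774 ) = 18032388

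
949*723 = 686127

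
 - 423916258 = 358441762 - 782358020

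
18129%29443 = 18129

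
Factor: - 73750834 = -2^1 * 23^1* 1603279^1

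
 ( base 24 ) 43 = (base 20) 4J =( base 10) 99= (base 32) 33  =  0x63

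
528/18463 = 528/18463  =  0.03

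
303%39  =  30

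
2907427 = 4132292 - 1224865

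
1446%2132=1446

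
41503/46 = 41503/46 = 902.24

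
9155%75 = 5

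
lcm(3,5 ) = 15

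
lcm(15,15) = 15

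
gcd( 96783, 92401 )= 1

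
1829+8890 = 10719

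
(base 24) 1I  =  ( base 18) 26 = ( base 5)132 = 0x2A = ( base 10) 42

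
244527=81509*3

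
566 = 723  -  157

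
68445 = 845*81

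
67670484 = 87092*777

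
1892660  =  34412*55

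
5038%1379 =901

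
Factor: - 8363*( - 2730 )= 22830990  =  2^1*3^1  *  5^1*7^1*13^1*8363^1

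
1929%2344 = 1929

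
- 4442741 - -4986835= 544094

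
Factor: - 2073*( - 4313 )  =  8940849 = 3^1*19^1 * 227^1*691^1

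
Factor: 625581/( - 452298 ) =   -  2^( - 1)*3^1 * 7^(-1)*11^(-1)*71^1 = - 213/154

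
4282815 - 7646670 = - 3363855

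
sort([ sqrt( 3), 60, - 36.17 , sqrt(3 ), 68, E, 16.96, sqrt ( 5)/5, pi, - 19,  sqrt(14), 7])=[ - 36.17, - 19,sqrt(5) /5,  sqrt(3 ),sqrt ( 3) , E, pi,sqrt( 14 ), 7,16.96,60 , 68]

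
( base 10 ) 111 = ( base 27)43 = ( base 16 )6F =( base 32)3f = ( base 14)7d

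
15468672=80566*192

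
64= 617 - 553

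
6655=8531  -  1876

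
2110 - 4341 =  - 2231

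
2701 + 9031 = 11732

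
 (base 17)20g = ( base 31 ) j5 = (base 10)594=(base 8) 1122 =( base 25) NJ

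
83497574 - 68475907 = 15021667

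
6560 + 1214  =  7774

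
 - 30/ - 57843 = 10/19281 = 0.00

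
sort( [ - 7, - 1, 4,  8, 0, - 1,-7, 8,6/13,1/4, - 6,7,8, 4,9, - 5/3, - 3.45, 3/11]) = [ - 7,-7, - 6, - 3.45, -5/3,-1, - 1,0,  1/4, 3/11,6/13,  4, 4, 7,8,8,8,9 ] 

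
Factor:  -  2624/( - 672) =2^1*3^( - 1 )*7^( - 1 )*41^1 = 82/21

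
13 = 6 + 7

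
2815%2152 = 663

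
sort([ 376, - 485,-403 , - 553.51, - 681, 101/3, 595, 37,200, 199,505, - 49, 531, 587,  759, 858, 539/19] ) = [ - 681, -553.51,-485, - 403, - 49,539/19,  101/3, 37, 199,200, 376, 505, 531,  587, 595,759, 858 ]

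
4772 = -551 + 5323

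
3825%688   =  385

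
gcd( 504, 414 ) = 18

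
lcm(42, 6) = 42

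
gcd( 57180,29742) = 6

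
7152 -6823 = 329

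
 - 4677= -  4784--107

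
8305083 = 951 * 8733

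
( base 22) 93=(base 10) 201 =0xC9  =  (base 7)405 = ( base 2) 11001001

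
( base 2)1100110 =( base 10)102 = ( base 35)2W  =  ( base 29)3F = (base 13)7b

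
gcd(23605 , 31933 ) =1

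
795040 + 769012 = 1564052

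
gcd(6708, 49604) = 4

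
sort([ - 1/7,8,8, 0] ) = [ - 1/7,0,8  ,  8 ]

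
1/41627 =1/41627  =  0.00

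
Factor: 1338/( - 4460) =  - 3/10 = - 2^( - 1)*3^1 * 5^ ( - 1)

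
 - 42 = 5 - 47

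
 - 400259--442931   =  42672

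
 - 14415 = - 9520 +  - 4895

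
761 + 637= 1398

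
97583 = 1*97583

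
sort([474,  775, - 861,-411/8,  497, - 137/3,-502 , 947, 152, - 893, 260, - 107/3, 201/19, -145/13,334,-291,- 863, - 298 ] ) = [ - 893, - 863, - 861, - 502, - 298, - 291, - 411/8, - 137/3, - 107/3, - 145/13, 201/19 , 152, 260 , 334, 474,497,775, 947]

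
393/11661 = 131/3887   =  0.03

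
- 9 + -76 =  - 85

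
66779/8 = 66779/8=8347.38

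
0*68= 0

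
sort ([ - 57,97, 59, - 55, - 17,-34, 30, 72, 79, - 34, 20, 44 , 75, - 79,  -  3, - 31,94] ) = [ - 79,  -  57, - 55, -34,- 34, - 31 ,-17, - 3, 20 , 30, 44, 59, 72,75, 79, 94,97 ] 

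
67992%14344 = 10616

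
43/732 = 43/732 = 0.06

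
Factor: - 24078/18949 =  - 2^1*  3^1 * 7^( - 1 )*2707^ (-1)*4013^1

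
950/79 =950/79  =  12.03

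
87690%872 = 490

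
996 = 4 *249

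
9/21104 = 9/21104 = 0.00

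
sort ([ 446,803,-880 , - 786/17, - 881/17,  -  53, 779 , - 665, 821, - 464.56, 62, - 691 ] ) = [ - 880, - 691,-665, - 464.56, - 53, - 881/17 , - 786/17, 62,  446, 779, 803, 821 ]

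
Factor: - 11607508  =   - 2^2 * 11^1*331^1*797^1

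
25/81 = 25/81 = 0.31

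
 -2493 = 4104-6597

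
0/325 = 0  =  0.00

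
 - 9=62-71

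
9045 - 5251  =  3794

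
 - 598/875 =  - 1 + 277/875 = -  0.68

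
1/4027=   1/4027 = 0.00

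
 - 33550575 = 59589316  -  93139891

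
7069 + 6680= 13749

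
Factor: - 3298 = -2^1*17^1*97^1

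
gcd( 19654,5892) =2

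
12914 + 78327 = 91241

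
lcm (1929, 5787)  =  5787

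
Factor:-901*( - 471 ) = 424371 = 3^1*17^1*53^1*157^1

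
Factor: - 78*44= - 3432 = - 2^3*3^1*11^1*13^1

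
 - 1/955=  -  1 + 954/955 = - 0.00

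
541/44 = 12 + 13/44 = 12.30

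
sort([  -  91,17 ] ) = [ - 91,17] 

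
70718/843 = 83 + 749/843 = 83.89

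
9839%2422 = 151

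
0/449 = 0 = 0.00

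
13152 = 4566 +8586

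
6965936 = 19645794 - 12679858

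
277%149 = 128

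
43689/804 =14563/268  =  54.34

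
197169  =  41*4809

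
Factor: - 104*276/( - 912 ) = 2^1*13^1*19^( - 1 )*23^1 = 598/19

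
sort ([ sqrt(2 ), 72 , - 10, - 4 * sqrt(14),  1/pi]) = [  -  4*sqrt(14), - 10,  1/pi, sqrt( 2),  72 ]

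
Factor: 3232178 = 2^1*601^1 * 2689^1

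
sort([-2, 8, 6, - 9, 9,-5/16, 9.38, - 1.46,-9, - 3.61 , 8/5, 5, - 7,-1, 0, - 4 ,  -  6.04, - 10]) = [ - 10,  -  9, - 9,-7,-6.04, - 4, - 3.61, - 2 , - 1.46, - 1, - 5/16,0 , 8/5, 5, 6,8, 9, 9.38] 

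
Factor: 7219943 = 19^1 * 379997^1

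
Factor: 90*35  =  3150 = 2^1*3^2*5^2*7^1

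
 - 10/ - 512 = 5/256 =0.02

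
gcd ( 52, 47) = 1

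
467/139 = 3 +50/139 = 3.36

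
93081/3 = 31027 = 31027.00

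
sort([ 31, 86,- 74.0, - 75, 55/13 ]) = [ - 75, - 74.0,55/13, 31,86 ] 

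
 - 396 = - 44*9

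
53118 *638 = 33889284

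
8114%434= 302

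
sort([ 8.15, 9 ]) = [ 8.15,9 ]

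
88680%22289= 21813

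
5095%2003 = 1089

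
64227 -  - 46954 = 111181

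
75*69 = 5175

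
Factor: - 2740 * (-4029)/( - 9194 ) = -2^1*3^1*5^1*17^1* 79^1*137^1 * 4597^( - 1)  =  - 5519730/4597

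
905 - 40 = 865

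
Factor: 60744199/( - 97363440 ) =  - 2^( - 4) * 3^( - 2 ) * 5^( - 1 ) * 29^ ( - 1)*4663^( - 1) * 60744199^1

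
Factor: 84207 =3^1*28069^1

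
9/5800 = 9/5800 = 0.00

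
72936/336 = 217 +1/14  =  217.07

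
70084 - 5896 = 64188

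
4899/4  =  1224 + 3/4 = 1224.75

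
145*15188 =2202260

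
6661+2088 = 8749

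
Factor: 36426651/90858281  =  3^1*1657^( - 1 )*54833^(-1) * 12142217^1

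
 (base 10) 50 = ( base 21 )28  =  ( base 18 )2e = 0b110010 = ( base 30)1k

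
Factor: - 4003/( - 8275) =5^( - 2) * 331^( - 1 )*4003^1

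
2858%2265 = 593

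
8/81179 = 8/81179 = 0.00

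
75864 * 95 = 7207080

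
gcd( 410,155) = 5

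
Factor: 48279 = 3^1*7^1*11^2*19^1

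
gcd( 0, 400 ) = 400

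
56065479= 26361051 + 29704428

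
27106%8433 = 1807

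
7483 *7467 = 55875561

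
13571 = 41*331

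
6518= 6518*1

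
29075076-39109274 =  - 10034198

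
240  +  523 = 763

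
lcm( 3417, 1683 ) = 112761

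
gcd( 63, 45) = 9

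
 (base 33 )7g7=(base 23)f9g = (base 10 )8158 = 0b1111111011110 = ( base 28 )ABA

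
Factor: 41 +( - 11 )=30 = 2^1*3^1*5^1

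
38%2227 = 38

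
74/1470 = 37/735 = 0.05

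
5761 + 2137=7898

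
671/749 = 671/749=0.90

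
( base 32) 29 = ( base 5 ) 243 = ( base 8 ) 111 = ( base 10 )73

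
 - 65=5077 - 5142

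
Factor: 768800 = 2^5*5^2*31^2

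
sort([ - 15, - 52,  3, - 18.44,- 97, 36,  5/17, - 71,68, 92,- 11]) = [ - 97, - 71, - 52,-18.44, - 15, - 11,  5/17,3, 36,68,92] 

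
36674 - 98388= - 61714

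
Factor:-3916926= -2^1*3^2*13^1*19^1*881^1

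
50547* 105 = 5307435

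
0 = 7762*0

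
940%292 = 64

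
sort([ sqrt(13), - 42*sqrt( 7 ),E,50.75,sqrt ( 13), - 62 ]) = [ - 42*sqrt ( 7), - 62,E, sqrt(13 ),  sqrt( 13),50.75 ] 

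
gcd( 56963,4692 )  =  1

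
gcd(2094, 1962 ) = 6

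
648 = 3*216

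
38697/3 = 12899=12899.00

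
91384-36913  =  54471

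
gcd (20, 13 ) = 1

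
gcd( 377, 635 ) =1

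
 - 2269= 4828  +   - 7097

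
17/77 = 17/77   =  0.22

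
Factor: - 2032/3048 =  - 2^1*3^ ( - 1) = - 2/3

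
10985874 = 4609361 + 6376513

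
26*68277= 1775202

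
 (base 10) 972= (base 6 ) 4300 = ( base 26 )1ba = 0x3cc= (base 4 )33030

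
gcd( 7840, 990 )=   10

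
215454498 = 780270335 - 564815837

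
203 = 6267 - 6064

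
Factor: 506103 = 3^1*13^1*19^1* 683^1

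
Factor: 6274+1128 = 7402 = 2^1*3701^1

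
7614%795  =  459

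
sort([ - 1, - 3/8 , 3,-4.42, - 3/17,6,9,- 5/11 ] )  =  [ - 4.42,-1, -5/11, - 3/8,  -  3/17, 3, 6,9]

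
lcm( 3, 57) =57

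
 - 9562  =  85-9647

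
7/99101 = 7/99101 = 0.00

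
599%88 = 71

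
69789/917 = 76 + 97/917 = 76.11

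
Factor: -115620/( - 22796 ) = 3^1 * 5^1*47^1 * 139^(-1) =705/139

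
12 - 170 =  - 158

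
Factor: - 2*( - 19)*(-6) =-228 = -2^2*3^1 * 19^1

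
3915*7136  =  27937440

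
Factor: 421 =421^1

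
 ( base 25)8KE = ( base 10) 5514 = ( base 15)1979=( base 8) 12612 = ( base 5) 134024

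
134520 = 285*472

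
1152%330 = 162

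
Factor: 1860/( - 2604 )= - 5^1*7^ (  -  1 )=- 5/7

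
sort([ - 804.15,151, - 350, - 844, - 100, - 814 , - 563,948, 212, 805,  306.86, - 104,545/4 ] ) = [ - 844, - 814, - 804.15,  -  563, - 350,-104, - 100,545/4, 151,212,306.86,  805,948 ] 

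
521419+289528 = 810947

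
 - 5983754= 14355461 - 20339215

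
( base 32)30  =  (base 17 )5b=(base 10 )96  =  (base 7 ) 165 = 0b1100000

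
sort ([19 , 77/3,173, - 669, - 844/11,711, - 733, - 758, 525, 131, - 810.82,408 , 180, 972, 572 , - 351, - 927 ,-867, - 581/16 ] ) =[ - 927, - 867, - 810.82, - 758, - 733, - 669, - 351, - 844/11, - 581/16, 19,77/3,131,173,  180, 408,525, 572, 711,972]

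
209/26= 209/26=8.04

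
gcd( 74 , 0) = 74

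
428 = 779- 351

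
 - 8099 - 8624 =  -  16723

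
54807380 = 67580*811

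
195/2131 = 195/2131 = 0.09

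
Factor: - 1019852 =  - 2^2*254963^1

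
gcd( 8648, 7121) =1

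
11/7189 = 11/7189= 0.00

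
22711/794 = 22711/794 = 28.60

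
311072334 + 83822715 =394895049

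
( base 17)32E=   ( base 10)915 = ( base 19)2a3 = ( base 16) 393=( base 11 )762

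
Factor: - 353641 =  -353641^1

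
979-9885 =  - 8906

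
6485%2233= 2019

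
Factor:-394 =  - 2^1 *197^1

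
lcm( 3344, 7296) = 80256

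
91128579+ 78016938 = 169145517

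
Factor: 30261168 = 2^4 * 3^3*7^1*10007^1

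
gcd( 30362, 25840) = 646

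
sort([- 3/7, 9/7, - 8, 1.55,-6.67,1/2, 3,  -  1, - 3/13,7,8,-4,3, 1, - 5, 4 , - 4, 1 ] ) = [ - 8 , - 6.67, -5, - 4,-4, - 1, -3/7, - 3/13, 1/2, 1, 1,9/7, 1.55, 3, 3,4 , 7, 8]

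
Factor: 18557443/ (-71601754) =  -2^(-1)*7^ (- 1 )*29^ ( - 1)*31^(  -  1 )*5689^ ( - 1)*18557443^1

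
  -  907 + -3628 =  - 4535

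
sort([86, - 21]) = [ - 21,  86]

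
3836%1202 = 230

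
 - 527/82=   - 7 + 47/82 = - 6.43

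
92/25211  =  92/25211 =0.00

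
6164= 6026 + 138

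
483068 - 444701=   38367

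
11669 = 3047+8622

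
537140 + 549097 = 1086237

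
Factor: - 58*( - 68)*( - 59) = -2^3*17^1*29^1*59^1  =  - 232696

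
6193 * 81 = 501633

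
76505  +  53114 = 129619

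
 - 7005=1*(-7005)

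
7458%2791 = 1876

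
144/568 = 18/71 = 0.25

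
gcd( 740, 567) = 1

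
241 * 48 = 11568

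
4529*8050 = 36458450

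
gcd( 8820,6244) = 28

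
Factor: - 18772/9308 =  - 361/179 = -19^2*179^(  -  1) 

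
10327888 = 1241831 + 9086057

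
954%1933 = 954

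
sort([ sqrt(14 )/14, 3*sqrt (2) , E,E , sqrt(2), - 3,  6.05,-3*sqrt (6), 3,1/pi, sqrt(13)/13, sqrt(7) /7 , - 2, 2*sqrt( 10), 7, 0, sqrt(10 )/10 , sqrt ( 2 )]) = [ - 3*sqrt(6 ), - 3, - 2,0, sqrt(14) /14, sqrt(13) /13, sqrt( 10) /10, 1/pi,sqrt(7) /7,sqrt (2),sqrt(2 ), E,E,3,3 * sqrt( 2),6.05,2 *sqrt(10), 7]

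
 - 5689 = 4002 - 9691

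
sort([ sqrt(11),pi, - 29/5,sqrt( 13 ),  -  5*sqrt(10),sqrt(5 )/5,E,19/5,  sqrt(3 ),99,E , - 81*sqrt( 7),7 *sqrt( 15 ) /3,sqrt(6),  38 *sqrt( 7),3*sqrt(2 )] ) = [  -  81*sqrt(7 ), - 5*sqrt(10 ), - 29/5,sqrt( 5)/5, sqrt(3), sqrt(6 ), E , E,pi,sqrt(11 ),sqrt(13 ), 19/5,3*sqrt(2 ),7* sqrt(15 )/3, 99, 38*sqrt(7)]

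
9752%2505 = 2237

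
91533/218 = 91533/218 = 419.88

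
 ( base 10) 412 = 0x19c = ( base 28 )EK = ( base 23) hl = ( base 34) C4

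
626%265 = 96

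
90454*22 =1989988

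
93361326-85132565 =8228761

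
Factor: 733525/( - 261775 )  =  -13^1 * 61^1*283^ (-1 ) = - 793/283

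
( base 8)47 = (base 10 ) 39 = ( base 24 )1f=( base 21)1I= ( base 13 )30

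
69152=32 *2161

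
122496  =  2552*48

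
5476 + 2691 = 8167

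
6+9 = 15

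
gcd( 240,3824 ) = 16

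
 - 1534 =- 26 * 59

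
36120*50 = 1806000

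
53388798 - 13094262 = 40294536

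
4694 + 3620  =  8314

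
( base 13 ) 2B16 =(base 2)1100010000000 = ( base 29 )7d8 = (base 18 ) 1168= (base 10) 6272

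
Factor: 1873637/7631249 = 17^( - 1 )*47^(- 1)*9551^( - 1 )*1873637^1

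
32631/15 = 10877/5 = 2175.40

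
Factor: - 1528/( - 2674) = 2^2*7^(- 1 ) = 4/7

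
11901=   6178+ 5723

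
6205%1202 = 195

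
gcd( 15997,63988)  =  15997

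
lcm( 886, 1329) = 2658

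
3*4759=14277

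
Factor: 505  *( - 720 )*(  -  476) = 173073600 = 2^6*3^2*5^2*7^1*17^1*101^1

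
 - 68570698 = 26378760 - 94949458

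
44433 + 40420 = 84853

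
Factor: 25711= 7^1*3673^1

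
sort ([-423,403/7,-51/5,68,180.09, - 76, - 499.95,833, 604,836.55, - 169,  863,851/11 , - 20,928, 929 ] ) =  [-499.95, - 423, - 169, - 76, - 20, - 51/5,403/7, 68,851/11, 180.09,604,833,836.55, 863,  928,929]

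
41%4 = 1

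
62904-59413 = 3491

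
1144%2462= 1144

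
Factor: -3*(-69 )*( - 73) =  - 3^2 * 23^1 * 73^1 = - 15111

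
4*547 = 2188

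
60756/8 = 15189/2 = 7594.50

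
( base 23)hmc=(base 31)9RP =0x2527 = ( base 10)9511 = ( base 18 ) 1b67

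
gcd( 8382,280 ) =2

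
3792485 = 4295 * 883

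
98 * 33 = 3234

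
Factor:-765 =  - 3^2*5^1 * 17^1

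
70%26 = 18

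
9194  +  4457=13651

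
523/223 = 523/223 = 2.35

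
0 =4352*0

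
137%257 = 137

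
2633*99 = 260667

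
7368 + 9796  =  17164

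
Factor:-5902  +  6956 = 1054=2^1*17^1 * 31^1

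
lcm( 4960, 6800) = 421600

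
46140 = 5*9228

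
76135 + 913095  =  989230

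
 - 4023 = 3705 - 7728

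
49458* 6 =296748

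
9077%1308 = 1229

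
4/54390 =2/27195 = 0.00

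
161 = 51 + 110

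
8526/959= 1218/137 = 8.89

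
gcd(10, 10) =10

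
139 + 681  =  820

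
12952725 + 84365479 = 97318204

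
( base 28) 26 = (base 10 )62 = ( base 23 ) 2g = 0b111110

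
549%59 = 18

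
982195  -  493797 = 488398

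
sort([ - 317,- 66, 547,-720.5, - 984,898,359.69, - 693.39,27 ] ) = [ - 984,  -  720.5, - 693.39,  -  317,-66, 27, 359.69, 547,898]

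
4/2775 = 4/2775 = 0.00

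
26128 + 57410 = 83538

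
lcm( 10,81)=810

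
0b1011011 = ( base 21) 47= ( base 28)37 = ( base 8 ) 133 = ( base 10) 91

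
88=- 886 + 974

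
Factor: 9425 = 5^2*13^1*29^1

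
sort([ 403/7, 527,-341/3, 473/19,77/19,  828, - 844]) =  [ - 844, - 341/3, 77/19,473/19, 403/7, 527,  828 ]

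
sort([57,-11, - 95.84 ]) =[ - 95.84 , - 11,57]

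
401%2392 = 401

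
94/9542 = 47/4771 = 0.01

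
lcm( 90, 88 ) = 3960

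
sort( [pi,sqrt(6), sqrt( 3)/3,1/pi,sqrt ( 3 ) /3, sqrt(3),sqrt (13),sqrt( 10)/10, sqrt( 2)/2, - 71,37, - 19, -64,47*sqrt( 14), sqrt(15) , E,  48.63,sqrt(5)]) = [ - 71,  -  64, - 19,sqrt( 10)/10, 1/pi, sqrt( 3)/3, sqrt ( 3 )/3,sqrt ( 2 ) /2, sqrt(3 ),sqrt (5),sqrt(6), E,pi,  sqrt(13 ),sqrt(15 ), 37,48.63,47*sqrt( 14 ) ] 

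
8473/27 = 8473/27 = 313.81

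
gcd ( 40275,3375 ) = 225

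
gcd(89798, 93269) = 1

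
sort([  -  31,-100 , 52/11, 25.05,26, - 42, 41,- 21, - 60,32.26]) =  [-100,  -  60, - 42,  -  31, - 21, 52/11,25.05, 26, 32.26, 41 ]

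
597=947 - 350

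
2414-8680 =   -  6266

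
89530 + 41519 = 131049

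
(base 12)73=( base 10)87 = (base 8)127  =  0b1010111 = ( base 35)2H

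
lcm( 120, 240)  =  240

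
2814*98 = 275772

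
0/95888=0 = 0.00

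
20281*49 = 993769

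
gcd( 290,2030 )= 290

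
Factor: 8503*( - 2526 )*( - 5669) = 2^1*3^1*11^1*421^1 * 773^1*5669^1 = 121762058682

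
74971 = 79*949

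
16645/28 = 16645/28=594.46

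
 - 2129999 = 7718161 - 9848160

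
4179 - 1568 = 2611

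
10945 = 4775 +6170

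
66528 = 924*72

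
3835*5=19175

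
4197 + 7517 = 11714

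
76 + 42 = 118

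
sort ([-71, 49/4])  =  [ - 71,49/4 ] 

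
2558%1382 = 1176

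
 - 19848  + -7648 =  - 27496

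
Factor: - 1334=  - 2^1*23^1 *29^1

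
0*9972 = 0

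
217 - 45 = 172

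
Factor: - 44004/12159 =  - 2^2*3^ (  -  1)*7^(  -  1)*19^1 = - 76/21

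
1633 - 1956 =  - 323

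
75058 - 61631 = 13427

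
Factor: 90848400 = 2^4*3^1*5^2*75707^1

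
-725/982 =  - 1 + 257/982 = - 0.74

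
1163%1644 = 1163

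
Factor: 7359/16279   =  3^1*11^1 * 73^(-1) =33/73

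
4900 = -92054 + 96954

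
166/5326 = 83/2663 = 0.03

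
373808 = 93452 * 4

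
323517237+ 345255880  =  668773117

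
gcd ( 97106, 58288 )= 2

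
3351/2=1675 + 1/2 = 1675.50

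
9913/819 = 9913/819  =  12.10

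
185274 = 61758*3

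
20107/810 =20107/810 =24.82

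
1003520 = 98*10240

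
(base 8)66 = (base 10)54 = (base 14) 3c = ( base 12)46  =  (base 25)24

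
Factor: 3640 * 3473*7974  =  2^4*3^2*5^1*7^1*13^1*23^1*151^1*443^1 = 100805075280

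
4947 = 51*97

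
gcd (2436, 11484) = 348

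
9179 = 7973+1206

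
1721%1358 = 363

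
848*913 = 774224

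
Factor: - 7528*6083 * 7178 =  - 2^4 * 7^1*11^1*37^1*79^1 * 97^1 * 941^1 = - 328700890672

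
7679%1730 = 759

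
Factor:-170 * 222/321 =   -  2^2*5^1*17^1*37^1*107^( - 1) = - 12580/107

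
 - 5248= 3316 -8564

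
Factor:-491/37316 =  - 2^(  -  2)*  19^ ( - 1) = - 1/76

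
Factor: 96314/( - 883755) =-2^1*3^( - 2)*5^( - 1)*41^( - 1)*479^(- 1)*48157^1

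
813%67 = 9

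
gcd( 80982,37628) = 818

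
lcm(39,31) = 1209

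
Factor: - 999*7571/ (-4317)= 2521143/1439 = 3^2*37^1 * 67^1 * 113^1*1439^( - 1)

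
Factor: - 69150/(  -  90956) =34575/45478  =  2^( - 1 ) * 3^1*5^2 *461^1*22739^( - 1 ) 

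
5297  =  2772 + 2525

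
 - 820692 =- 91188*9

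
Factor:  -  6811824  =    -  2^4*3^1*191^1 * 743^1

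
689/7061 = 689/7061 = 0.10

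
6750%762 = 654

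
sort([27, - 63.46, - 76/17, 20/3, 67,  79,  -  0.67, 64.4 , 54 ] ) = [-63.46,-76/17, - 0.67, 20/3, 27,54, 64.4,67 , 79] 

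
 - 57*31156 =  - 1775892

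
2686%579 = 370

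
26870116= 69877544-43007428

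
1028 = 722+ 306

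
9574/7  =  1367 + 5/7 = 1367.71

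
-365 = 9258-9623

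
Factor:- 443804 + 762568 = 2^2*79691^1 =318764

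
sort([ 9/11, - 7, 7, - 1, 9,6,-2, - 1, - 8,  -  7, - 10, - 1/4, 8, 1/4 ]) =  [- 10, - 8, - 7, -7,  -  2, - 1, - 1, - 1/4,1/4, 9/11,6,7 , 8,9] 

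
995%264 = 203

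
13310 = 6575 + 6735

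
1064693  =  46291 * 23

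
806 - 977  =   - 171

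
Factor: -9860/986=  - 2^1*5^1 = - 10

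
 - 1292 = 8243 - 9535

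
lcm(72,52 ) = 936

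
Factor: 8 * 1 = 2^3 = 8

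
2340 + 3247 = 5587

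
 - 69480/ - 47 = 1478+ 14/47=1478.30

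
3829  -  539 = 3290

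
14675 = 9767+4908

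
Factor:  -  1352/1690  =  - 2^2*5^( - 1) =-4/5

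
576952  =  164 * 3518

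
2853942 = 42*67951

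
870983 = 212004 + 658979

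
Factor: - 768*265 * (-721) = 146737920 = 2^8*3^1*5^1 *7^1 * 53^1*103^1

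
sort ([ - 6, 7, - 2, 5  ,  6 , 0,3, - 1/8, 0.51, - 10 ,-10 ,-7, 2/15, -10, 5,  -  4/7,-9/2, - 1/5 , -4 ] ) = [ - 10, - 10,-10, - 7, - 6,-9/2 , - 4,-2,-4/7, - 1/5,  -  1/8, 0, 2/15, 0.51, 3,5, 5, 6,7]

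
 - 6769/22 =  - 6769/22 = - 307.68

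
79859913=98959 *807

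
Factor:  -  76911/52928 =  - 93/64 = - 2^( - 6 )*3^1*31^1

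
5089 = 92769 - 87680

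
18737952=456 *41092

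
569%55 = 19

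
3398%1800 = 1598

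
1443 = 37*39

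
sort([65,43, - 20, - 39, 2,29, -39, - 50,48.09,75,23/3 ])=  [ - 50,-39, - 39,-20, 2,23/3 , 29,  43, 48.09 , 65, 75 ]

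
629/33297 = 629/33297=0.02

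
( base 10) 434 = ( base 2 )110110010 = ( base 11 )365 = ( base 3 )121002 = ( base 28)fe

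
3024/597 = 1008/199 = 5.07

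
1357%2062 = 1357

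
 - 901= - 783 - 118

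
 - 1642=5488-7130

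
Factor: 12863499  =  3^1*11^1 *251^1 * 1553^1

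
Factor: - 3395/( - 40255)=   7^1 * 83^( - 1) = 7/83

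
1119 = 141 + 978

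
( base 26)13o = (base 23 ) 1aj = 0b1100001010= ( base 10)778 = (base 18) 274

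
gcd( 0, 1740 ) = 1740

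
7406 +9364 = 16770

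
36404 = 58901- 22497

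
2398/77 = 31+1/7  =  31.14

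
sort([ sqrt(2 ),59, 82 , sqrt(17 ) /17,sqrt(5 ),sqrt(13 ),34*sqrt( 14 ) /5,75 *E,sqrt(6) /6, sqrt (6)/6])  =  [sqrt(17 ) /17,sqrt(6 ) /6,sqrt(6)/6,sqrt(2),sqrt(5 ), sqrt(13 ),34 * sqrt(14)/5,59,82,75 * E]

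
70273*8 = 562184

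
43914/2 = 21957  =  21957.00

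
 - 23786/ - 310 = 11893/155 = 76.73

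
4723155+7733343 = 12456498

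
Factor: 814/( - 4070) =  - 1/5 = - 5^( - 1)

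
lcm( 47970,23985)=47970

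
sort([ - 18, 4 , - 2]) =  [ - 18, - 2,4 ] 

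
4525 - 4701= - 176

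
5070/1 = 5070 = 5070.00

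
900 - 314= 586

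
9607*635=6100445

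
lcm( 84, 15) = 420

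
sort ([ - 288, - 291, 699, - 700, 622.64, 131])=[-700, - 291,-288,131,  622.64,  699]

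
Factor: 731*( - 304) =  - 2^4*17^1*19^1*43^1 = - 222224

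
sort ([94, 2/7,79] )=[2/7,79, 94] 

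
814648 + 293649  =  1108297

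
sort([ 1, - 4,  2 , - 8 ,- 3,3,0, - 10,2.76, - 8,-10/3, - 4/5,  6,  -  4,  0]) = [ - 10,  -  8, - 8,-4 , - 4,  -  10/3,- 3,- 4/5, 0 , 0,1 , 2,2.76,3 , 6 ] 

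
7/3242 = 7/3242=0.00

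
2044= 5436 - 3392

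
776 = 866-90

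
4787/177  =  4787/177 = 27.05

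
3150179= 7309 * 431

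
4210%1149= 763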